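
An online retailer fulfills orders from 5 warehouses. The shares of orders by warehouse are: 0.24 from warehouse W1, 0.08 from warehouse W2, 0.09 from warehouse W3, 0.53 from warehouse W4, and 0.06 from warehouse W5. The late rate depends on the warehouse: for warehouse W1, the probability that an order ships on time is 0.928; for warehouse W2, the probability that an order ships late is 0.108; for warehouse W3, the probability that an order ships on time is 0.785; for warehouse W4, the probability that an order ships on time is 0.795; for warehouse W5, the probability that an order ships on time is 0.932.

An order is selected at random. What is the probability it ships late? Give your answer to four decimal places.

0.1580

P(L|W1) = 1 − 0.928 = 0.072.
P(L|W3) = 1 − 0.785 = 0.215.
P(L|W4) = 1 − 0.795 = 0.205.
P(L|W5) = 1 − 0.932 = 0.068.
By the law of total probability,
P(L) = P(L|W1)·P(W1) + P(L|W2)·P(W2) + P(L|W3)·P(W3) + P(L|W4)·P(W4) + P(L|W5)·P(W5)
      = 0.072·0.24 + 0.108·0.08 + 0.215·0.09 + 0.205·0.53 + 0.068·0.06
      = 0.01728 + 0.00864 + 0.01935 + 0.10865 + 0.00408 = 0.158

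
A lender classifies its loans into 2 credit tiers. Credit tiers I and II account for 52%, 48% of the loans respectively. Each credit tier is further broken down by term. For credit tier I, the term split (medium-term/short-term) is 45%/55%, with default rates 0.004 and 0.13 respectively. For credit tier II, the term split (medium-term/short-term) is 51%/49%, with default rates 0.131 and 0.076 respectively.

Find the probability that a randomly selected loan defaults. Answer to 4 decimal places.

P(D|I) = 0.45·0.004 + 0.55·0.13 = 0.0018 + 0.0715 = 0.0733
P(D|II) = 0.51·0.131 + 0.49·0.076 = 0.06681 + 0.03724 = 0.10405
Then overall,
P(D) = 0.52·0.0733 + 0.48·0.10405
      = 0.038116 + 0.049944 = 0.08806

P(D) ≈ 0.0881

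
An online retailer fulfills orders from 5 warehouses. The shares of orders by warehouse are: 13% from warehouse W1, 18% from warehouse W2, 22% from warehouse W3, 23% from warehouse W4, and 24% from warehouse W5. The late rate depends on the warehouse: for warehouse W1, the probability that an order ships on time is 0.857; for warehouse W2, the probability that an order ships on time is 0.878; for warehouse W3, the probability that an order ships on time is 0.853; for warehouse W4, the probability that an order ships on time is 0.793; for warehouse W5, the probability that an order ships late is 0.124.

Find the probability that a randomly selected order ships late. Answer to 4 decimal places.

0.1503

P(L|W1) = 1 − 0.857 = 0.143.
P(L|W2) = 1 − 0.878 = 0.122.
P(L|W3) = 1 − 0.853 = 0.147.
P(L|W4) = 1 − 0.793 = 0.207.
By the law of total probability,
P(L) = P(L|W1)·P(W1) + P(L|W2)·P(W2) + P(L|W3)·P(W3) + P(L|W4)·P(W4) + P(L|W5)·P(W5)
      = 0.143·0.13 + 0.122·0.18 + 0.147·0.22 + 0.207·0.23 + 0.124·0.24
      = 0.01859 + 0.02196 + 0.03234 + 0.04761 + 0.02976 = 0.15026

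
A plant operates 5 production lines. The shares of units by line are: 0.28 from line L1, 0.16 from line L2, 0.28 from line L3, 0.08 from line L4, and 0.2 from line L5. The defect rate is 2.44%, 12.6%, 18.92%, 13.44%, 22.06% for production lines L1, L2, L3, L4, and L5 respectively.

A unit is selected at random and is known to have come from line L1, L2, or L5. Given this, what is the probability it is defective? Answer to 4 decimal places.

Let S = {L1, L2, L5}.
P(S) = 0.28 + 0.16 + 0.2 = 0.64.
P(D ∩ S) = 0.0244·0.28 + 0.126·0.16 + 0.2206·0.2 = 0.006832 + 0.02016 + 0.04412 = 0.071112.
P(D | S) = 0.071112 / 0.64 = 0.111113…

P(D|S) ≈ 0.1111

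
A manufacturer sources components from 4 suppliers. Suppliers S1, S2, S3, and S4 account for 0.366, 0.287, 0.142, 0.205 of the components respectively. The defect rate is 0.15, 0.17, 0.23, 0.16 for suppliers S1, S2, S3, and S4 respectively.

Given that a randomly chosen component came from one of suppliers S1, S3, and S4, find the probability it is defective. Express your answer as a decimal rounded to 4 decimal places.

P(D|S) ≈ 0.1688

Let S = {S1, S3, S4}.
P(S) = 0.366 + 0.142 + 0.205 = 0.713.
P(D ∩ S) = 0.15·0.366 + 0.23·0.142 + 0.16·0.205 = 0.0549 + 0.03266 + 0.0328 = 0.12036.
P(D | S) = 0.12036 / 0.713 = 0.168808…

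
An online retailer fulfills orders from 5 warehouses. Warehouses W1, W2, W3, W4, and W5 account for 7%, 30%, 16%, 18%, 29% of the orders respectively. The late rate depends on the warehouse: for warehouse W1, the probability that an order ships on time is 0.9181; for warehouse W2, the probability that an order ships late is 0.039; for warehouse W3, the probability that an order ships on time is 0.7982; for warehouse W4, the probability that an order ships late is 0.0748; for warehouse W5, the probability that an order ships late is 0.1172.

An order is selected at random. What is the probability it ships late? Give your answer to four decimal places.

P(L) ≈ 0.0972

P(L|W1) = 1 − 0.9181 = 0.0819.
P(L|W3) = 1 − 0.7982 = 0.2018.
By the law of total probability,
P(L) = P(L|W1)·P(W1) + P(L|W2)·P(W2) + P(L|W3)·P(W3) + P(L|W4)·P(W4) + P(L|W5)·P(W5)
      = 0.0819·0.07 + 0.039·0.3 + 0.2018·0.16 + 0.0748·0.18 + 0.1172·0.29
      = 0.005733 + 0.0117 + 0.032288 + 0.013464 + 0.033988 = 0.097173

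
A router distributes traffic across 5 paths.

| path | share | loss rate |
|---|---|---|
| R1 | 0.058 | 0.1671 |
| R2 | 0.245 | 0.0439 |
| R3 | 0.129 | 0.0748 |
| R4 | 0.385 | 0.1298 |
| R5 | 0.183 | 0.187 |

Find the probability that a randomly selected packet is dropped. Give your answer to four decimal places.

Using total probability over the partition,
P(L) = P(L|R1)·P(R1) + P(L|R2)·P(R2) + P(L|R3)·P(R3) + P(L|R4)·P(R4) + P(L|R5)·P(R5)
      = 0.1671·0.058 + 0.0439·0.245 + 0.0748·0.129 + 0.1298·0.385 + 0.187·0.183
      = 0.0096918 + 0.0107555 + 0.0096492 + 0.049973 + 0.034221 = 0.1142905

0.1143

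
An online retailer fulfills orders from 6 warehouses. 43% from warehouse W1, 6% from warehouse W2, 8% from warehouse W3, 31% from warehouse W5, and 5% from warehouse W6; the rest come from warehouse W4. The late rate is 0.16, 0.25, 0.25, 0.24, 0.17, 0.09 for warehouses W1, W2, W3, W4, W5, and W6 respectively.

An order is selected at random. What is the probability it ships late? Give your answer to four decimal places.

P(W4) = 1 − (0.43 + 0.06 + 0.08 + 0.31 + 0.05) = 0.07.
P(L) = P(L|W1)·P(W1) + P(L|W2)·P(W2) + P(L|W3)·P(W3) + P(L|W4)·P(W4) + P(L|W5)·P(W5) + P(L|W6)·P(W6)
      = 0.16·0.43 + 0.25·0.06 + 0.25·0.08 + 0.24·0.07 + 0.17·0.31 + 0.09·0.05
      = 0.0688 + 0.015 + 0.02 + 0.0168 + 0.0527 + 0.0045 = 0.1778

0.1778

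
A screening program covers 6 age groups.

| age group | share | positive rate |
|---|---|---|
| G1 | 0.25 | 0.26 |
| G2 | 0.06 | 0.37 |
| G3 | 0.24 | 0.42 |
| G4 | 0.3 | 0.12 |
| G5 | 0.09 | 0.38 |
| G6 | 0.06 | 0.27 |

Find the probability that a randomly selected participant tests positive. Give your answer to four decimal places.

Using total probability over the partition,
P(T) = P(T|G1)·P(G1) + P(T|G2)·P(G2) + P(T|G3)·P(G3) + P(T|G4)·P(G4) + P(T|G5)·P(G5) + P(T|G6)·P(G6)
      = 0.26·0.25 + 0.37·0.06 + 0.42·0.24 + 0.12·0.3 + 0.38·0.09 + 0.27·0.06
      = 0.065 + 0.0222 + 0.1008 + 0.036 + 0.0342 + 0.0162 = 0.2744

P(T) ≈ 0.2744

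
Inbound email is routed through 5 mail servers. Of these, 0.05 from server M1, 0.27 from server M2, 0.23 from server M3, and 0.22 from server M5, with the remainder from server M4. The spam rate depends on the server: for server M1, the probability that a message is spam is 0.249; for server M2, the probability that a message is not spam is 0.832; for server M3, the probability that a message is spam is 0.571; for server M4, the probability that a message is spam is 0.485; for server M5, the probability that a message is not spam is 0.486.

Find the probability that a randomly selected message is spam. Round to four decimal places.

P(M4) = 1 − (0.05 + 0.27 + 0.23 + 0.22) = 0.23.
P(S|M2) = 1 − 0.832 = 0.168.
P(S|M5) = 1 − 0.486 = 0.514.
P(S) = P(S|M1)·P(M1) + P(S|M2)·P(M2) + P(S|M3)·P(M3) + P(S|M4)·P(M4) + P(S|M5)·P(M5)
      = 0.249·0.05 + 0.168·0.27 + 0.571·0.23 + 0.485·0.23 + 0.514·0.22
      = 0.01245 + 0.04536 + 0.13133 + 0.11155 + 0.11308 = 0.41377

P(S) ≈ 0.4138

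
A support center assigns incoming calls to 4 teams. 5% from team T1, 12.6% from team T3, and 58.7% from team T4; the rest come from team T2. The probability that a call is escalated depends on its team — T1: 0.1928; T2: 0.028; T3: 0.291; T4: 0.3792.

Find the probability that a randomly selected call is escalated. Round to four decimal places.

0.2755

P(T2) = 1 − (0.05 + 0.126 + 0.587) = 0.237.
Summing over the partition,
P(E) = P(E|T1)·P(T1) + P(E|T2)·P(T2) + P(E|T3)·P(T3) + P(E|T4)·P(T4)
      = 0.1928·0.05 + 0.028·0.237 + 0.291·0.126 + 0.3792·0.587
      = 0.00964 + 0.006636 + 0.036666 + 0.2225904 = 0.2755324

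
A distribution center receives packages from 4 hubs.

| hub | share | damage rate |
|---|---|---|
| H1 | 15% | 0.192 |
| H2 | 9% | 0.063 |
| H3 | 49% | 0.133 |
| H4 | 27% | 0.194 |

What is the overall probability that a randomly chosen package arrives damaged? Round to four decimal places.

P(D) ≈ 0.1520

By the law of total probability,
P(D) = P(D|H1)·P(H1) + P(D|H2)·P(H2) + P(D|H3)·P(H3) + P(D|H4)·P(H4)
      = 0.192·0.15 + 0.063·0.09 + 0.133·0.49 + 0.194·0.27
      = 0.0288 + 0.00567 + 0.06517 + 0.05238 = 0.15202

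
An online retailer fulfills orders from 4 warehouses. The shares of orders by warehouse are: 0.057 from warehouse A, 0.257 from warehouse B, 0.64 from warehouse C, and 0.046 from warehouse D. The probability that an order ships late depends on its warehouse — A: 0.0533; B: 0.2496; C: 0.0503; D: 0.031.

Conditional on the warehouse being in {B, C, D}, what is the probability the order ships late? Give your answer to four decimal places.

P(L|S) ≈ 0.1037

Let S = {B, C, D}.
P(S) = 0.257 + 0.64 + 0.046 = 0.943.
P(L ∩ S) = 0.2496·0.257 + 0.0503·0.64 + 0.031·0.046 = 0.0641472 + 0.032192 + 0.001426 = 0.0977652.
P(L | S) = 0.0977652 / 0.943 = 0.103675…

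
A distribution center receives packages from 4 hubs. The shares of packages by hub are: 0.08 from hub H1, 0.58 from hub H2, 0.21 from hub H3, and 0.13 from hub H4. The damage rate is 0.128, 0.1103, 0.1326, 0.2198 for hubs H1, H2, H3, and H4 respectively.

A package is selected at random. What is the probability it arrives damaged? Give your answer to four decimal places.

Summing over the partition,
P(D) = P(D|H1)·P(H1) + P(D|H2)·P(H2) + P(D|H3)·P(H3) + P(D|H4)·P(H4)
      = 0.128·0.08 + 0.1103·0.58 + 0.1326·0.21 + 0.2198·0.13
      = 0.01024 + 0.063974 + 0.027846 + 0.028574 = 0.130634

0.1306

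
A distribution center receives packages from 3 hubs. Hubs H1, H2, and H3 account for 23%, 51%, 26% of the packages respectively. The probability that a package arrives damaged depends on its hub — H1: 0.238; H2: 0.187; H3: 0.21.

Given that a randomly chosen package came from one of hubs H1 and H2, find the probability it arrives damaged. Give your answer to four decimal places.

P(D|S) ≈ 0.2029

Let S = {H1, H2}.
P(S) = 0.23 + 0.51 = 0.74.
P(D ∩ S) = 0.238·0.23 + 0.187·0.51 = 0.05474 + 0.09537 = 0.15011.
P(D | S) = 0.15011 / 0.74 = 0.202851…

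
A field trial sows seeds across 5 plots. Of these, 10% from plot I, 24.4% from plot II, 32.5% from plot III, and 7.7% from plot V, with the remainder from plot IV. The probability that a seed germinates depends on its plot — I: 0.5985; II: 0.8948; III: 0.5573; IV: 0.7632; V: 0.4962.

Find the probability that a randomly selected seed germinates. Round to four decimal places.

P(IV) = 1 − (0.1 + 0.244 + 0.325 + 0.077) = 0.254.
Using total probability over the partition,
P(G) = P(G|I)·P(I) + P(G|II)·P(II) + P(G|III)·P(III) + P(G|IV)·P(IV) + P(G|V)·P(V)
      = 0.5985·0.1 + 0.8948·0.244 + 0.5573·0.325 + 0.7632·0.254 + 0.4962·0.077
      = 0.05985 + 0.2183312 + 0.1811225 + 0.1938528 + 0.0382074 = 0.6913639

P(G) ≈ 0.6914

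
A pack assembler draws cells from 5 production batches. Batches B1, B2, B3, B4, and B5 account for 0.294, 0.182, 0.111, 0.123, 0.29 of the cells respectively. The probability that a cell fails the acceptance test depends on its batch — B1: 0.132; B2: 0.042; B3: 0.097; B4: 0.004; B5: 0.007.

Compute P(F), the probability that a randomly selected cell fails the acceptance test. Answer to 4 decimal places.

0.0597

P(F) = P(F|B1)·P(B1) + P(F|B2)·P(B2) + P(F|B3)·P(B3) + P(F|B4)·P(B4) + P(F|B5)·P(B5)
      = 0.132·0.294 + 0.042·0.182 + 0.097·0.111 + 0.004·0.123 + 0.007·0.29
      = 0.038808 + 0.007644 + 0.010767 + 0.000492 + 0.00203 = 0.059741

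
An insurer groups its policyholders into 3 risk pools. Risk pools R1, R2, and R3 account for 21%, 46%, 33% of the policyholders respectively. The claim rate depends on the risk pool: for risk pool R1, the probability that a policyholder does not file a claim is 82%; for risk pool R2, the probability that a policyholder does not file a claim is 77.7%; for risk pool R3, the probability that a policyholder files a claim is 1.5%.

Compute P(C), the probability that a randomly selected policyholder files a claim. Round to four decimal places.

0.1453

P(C|R1) = 1 − 0.82 = 0.18.
P(C|R2) = 1 − 0.777 = 0.223.
P(C) = P(C|R1)·P(R1) + P(C|R2)·P(R2) + P(C|R3)·P(R3)
      = 0.18·0.21 + 0.223·0.46 + 0.015·0.33
      = 0.0378 + 0.10258 + 0.00495 = 0.14533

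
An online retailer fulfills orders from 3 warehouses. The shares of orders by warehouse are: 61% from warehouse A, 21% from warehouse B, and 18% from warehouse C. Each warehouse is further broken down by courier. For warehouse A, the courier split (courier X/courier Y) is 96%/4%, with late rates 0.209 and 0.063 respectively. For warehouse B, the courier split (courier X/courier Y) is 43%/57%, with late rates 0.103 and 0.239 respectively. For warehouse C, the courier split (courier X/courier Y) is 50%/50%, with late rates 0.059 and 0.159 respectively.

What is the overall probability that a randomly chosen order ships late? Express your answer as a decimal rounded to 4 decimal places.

P(L) ≈ 0.1815

P(L|A) = 0.96·0.209 + 0.04·0.063 = 0.20064 + 0.00252 = 0.20316
P(L|B) = 0.43·0.103 + 0.57·0.239 = 0.04429 + 0.13623 = 0.18052
P(L|C) = 0.5·0.059 + 0.5·0.159 = 0.0295 + 0.0795 = 0.109
Then overall,
P(L) = 0.61·0.20316 + 0.21·0.18052 + 0.18·0.109
      = 0.1239276 + 0.0379092 + 0.01962 = 0.1814568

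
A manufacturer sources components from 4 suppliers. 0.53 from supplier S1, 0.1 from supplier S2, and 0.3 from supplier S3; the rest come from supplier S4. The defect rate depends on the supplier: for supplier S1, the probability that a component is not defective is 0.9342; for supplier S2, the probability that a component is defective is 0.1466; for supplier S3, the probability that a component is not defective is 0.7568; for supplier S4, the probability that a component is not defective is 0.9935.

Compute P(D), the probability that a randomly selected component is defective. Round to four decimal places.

P(D) ≈ 0.1229

P(S4) = 1 − (0.53 + 0.1 + 0.3) = 0.07.
P(D|S1) = 1 − 0.9342 = 0.0658.
P(D|S3) = 1 − 0.7568 = 0.2432.
P(D|S4) = 1 − 0.9935 = 0.0065.
P(D) = P(D|S1)·P(S1) + P(D|S2)·P(S2) + P(D|S3)·P(S3) + P(D|S4)·P(S4)
      = 0.0658·0.53 + 0.1466·0.1 + 0.2432·0.3 + 0.0065·0.07
      = 0.034874 + 0.01466 + 0.07296 + 0.000455 = 0.122949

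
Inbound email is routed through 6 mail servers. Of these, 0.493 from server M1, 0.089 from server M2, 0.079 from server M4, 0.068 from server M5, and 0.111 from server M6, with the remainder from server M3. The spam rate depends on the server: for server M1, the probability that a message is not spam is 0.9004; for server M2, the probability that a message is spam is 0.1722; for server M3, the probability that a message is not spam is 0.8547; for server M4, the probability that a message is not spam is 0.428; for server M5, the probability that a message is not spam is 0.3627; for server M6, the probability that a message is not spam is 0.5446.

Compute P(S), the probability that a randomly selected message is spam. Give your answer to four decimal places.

P(M3) = 1 − (0.493 + 0.089 + 0.079 + 0.068 + 0.111) = 0.16.
P(S|M1) = 1 − 0.9004 = 0.0996.
P(S|M3) = 1 − 0.8547 = 0.1453.
P(S|M4) = 1 − 0.428 = 0.572.
P(S|M5) = 1 − 0.3627 = 0.6373.
P(S|M6) = 1 − 0.5446 = 0.4554.
By the law of total probability,
P(S) = P(S|M1)·P(M1) + P(S|M2)·P(M2) + P(S|M3)·P(M3) + P(S|M4)·P(M4) + P(S|M5)·P(M5) + P(S|M6)·P(M6)
      = 0.0996·0.493 + 0.1722·0.089 + 0.1453·0.16 + 0.572·0.079 + 0.6373·0.068 + 0.4554·0.111
      = 0.0491028 + 0.0153258 + 0.023248 + 0.045188 + 0.0433364 + 0.0505494 = 0.2267504

0.2268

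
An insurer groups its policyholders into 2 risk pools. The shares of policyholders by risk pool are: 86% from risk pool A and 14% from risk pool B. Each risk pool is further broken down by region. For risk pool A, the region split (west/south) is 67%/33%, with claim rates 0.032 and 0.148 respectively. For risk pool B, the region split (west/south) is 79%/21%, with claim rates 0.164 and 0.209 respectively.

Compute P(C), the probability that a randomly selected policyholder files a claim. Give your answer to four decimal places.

0.0847

P(C|A) = 0.67·0.032 + 0.33·0.148 = 0.02144 + 0.04884 = 0.07028
P(C|B) = 0.79·0.164 + 0.21·0.209 = 0.12956 + 0.04389 = 0.17345
Then overall,
P(C) = 0.86·0.07028 + 0.14·0.17345
      = 0.0604408 + 0.024283 = 0.0847238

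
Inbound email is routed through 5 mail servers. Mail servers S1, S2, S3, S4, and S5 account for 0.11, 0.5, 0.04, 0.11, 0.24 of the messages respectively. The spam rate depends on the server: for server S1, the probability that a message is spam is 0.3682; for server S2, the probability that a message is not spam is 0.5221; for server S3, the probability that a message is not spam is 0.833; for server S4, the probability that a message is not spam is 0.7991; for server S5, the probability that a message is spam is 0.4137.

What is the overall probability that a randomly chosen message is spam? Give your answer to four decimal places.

P(S|S2) = 1 − 0.5221 = 0.4779.
P(S|S3) = 1 − 0.833 = 0.167.
P(S|S4) = 1 − 0.7991 = 0.2009.
Using total probability over the partition,
P(S) = P(S|S1)·P(S1) + P(S|S2)·P(S2) + P(S|S3)·P(S3) + P(S|S4)·P(S4) + P(S|S5)·P(S5)
      = 0.3682·0.11 + 0.4779·0.5 + 0.167·0.04 + 0.2009·0.11 + 0.4137·0.24
      = 0.040502 + 0.23895 + 0.00668 + 0.022099 + 0.099288 = 0.407519

0.4075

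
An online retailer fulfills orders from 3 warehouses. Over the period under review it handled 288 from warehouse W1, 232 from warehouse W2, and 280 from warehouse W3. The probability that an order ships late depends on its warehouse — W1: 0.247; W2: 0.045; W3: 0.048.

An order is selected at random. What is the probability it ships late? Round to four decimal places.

Total: 288 + 232 + 280 = 800.
P(W1) = 288/800 = 0.36. P(W2) = 232/800 = 0.29. P(W3) = 280/800 = 0.35.
By the law of total probability,
P(L) = P(L|W1)·P(W1) + P(L|W2)·P(W2) + P(L|W3)·P(W3)
      = 0.247·0.36 + 0.045·0.29 + 0.048·0.35
      = 0.08892 + 0.01305 + 0.0168 = 0.11877

0.1188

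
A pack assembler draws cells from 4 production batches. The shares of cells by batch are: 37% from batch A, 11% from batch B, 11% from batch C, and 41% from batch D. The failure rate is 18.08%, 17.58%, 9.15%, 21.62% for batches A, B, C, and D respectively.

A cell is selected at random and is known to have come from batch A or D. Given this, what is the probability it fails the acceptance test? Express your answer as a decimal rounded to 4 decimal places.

Let S = {A, D}.
P(S) = 0.37 + 0.41 = 0.78.
P(F ∩ S) = 0.1808·0.37 + 0.2162·0.41 = 0.066896 + 0.088642 = 0.155538.
P(F | S) = 0.155538 / 0.78 = 0.199408…

P(F|S) ≈ 0.1994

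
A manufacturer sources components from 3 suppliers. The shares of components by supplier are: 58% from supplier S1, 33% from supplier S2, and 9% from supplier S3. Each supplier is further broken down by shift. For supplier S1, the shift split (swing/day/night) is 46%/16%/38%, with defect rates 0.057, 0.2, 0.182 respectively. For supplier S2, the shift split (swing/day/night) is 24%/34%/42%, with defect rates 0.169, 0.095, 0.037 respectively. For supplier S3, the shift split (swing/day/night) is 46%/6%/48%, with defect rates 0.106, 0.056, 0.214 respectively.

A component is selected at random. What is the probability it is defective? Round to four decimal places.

P(D|S1) = 0.46·0.057 + 0.16·0.2 + 0.38·0.182 = 0.02622 + 0.032 + 0.06916 = 0.12738
P(D|S2) = 0.24·0.169 + 0.34·0.095 + 0.42·0.037 = 0.04056 + 0.0323 + 0.01554 = 0.0884
P(D|S3) = 0.46·0.106 + 0.06·0.056 + 0.48·0.214 = 0.04876 + 0.00336 + 0.10272 = 0.15484
By total probability over the outer partition,
P(D) = 0.58·0.12738 + 0.33·0.0884 + 0.09·0.15484
      = 0.0738804 + 0.029172 + 0.0139356 = 0.116988

0.1170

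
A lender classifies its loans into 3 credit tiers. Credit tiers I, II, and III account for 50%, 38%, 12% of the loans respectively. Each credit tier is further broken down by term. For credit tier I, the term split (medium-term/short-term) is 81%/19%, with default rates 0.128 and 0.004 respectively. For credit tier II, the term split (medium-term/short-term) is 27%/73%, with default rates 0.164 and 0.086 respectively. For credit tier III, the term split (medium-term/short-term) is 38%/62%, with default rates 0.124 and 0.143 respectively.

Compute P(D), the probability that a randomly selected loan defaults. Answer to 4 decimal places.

P(D) ≈ 0.1092

P(D|I) = 0.81·0.128 + 0.19·0.004 = 0.10368 + 0.00076 = 0.10444
P(D|II) = 0.27·0.164 + 0.73·0.086 = 0.04428 + 0.06278 = 0.10706
P(D|III) = 0.38·0.124 + 0.62·0.143 = 0.04712 + 0.08866 = 0.13578
Then overall,
P(D) = 0.5·0.10444 + 0.38·0.10706 + 0.12·0.13578
      = 0.05222 + 0.0406828 + 0.0162936 = 0.1091964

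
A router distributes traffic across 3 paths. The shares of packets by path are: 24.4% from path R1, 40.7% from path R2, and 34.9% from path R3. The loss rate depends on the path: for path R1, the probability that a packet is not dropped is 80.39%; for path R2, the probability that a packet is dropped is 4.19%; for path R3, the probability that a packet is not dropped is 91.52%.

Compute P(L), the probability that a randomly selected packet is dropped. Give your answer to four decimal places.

P(L|R1) = 1 − 0.8039 = 0.1961.
P(L|R3) = 1 − 0.9152 = 0.0848.
P(L) = P(L|R1)·P(R1) + P(L|R2)·P(R2) + P(L|R3)·P(R3)
      = 0.1961·0.244 + 0.0419·0.407 + 0.0848·0.349
      = 0.0478484 + 0.0170533 + 0.0295952 = 0.0944969

P(L) ≈ 0.0945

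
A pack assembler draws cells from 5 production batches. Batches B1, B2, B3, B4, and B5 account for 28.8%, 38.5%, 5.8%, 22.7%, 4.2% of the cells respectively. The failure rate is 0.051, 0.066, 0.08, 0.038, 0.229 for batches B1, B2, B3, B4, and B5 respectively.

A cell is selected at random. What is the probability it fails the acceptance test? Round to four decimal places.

0.0630

P(F) = P(F|B1)·P(B1) + P(F|B2)·P(B2) + P(F|B3)·P(B3) + P(F|B4)·P(B4) + P(F|B5)·P(B5)
      = 0.051·0.288 + 0.066·0.385 + 0.08·0.058 + 0.038·0.227 + 0.229·0.042
      = 0.014688 + 0.02541 + 0.00464 + 0.008626 + 0.009618 = 0.062982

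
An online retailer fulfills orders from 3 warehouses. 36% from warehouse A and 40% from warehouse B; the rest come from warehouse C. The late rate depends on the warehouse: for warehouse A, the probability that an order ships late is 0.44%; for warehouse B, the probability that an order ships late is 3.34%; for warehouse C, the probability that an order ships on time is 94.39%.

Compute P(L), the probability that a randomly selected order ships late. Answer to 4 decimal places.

P(L) ≈ 0.0284

P(C) = 1 − (0.36 + 0.4) = 0.24.
P(L|C) = 1 − 0.9439 = 0.0561.
By the law of total probability,
P(L) = P(L|A)·P(A) + P(L|B)·P(B) + P(L|C)·P(C)
      = 0.0044·0.36 + 0.0334·0.4 + 0.0561·0.24
      = 0.001584 + 0.01336 + 0.013464 = 0.028408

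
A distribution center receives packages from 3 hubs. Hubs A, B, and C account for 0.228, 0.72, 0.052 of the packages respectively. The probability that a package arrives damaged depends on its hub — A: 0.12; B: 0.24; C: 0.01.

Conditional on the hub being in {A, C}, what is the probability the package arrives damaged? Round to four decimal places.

0.0996

Let S = {A, C}.
P(S) = 0.228 + 0.052 = 0.28.
P(D ∩ S) = 0.12·0.228 + 0.01·0.052 = 0.02736 + 0.00052 = 0.02788.
P(D | S) = 0.02788 / 0.28 = 0.099571…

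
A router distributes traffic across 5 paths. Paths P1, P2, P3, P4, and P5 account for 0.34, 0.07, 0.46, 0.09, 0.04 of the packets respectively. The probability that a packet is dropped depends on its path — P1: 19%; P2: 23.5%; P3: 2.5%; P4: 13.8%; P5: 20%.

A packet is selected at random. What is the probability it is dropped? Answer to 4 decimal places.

P(L) ≈ 0.1130

P(L) = P(L|P1)·P(P1) + P(L|P2)·P(P2) + P(L|P3)·P(P3) + P(L|P4)·P(P4) + P(L|P5)·P(P5)
      = 0.19·0.34 + 0.235·0.07 + 0.025·0.46 + 0.138·0.09 + 0.2·0.04
      = 0.0646 + 0.01645 + 0.0115 + 0.01242 + 0.008 = 0.11297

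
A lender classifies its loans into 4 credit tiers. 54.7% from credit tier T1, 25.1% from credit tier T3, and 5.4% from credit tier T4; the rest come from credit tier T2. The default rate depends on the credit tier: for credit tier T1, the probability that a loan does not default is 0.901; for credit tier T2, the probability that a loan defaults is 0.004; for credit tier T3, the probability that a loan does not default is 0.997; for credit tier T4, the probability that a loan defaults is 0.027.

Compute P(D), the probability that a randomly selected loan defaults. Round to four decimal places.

P(T2) = 1 − (0.547 + 0.251 + 0.054) = 0.148.
P(D|T1) = 1 − 0.901 = 0.099.
P(D|T3) = 1 − 0.997 = 0.003.
By the law of total probability,
P(D) = P(D|T1)·P(T1) + P(D|T2)·P(T2) + P(D|T3)·P(T3) + P(D|T4)·P(T4)
      = 0.099·0.547 + 0.004·0.148 + 0.003·0.251 + 0.027·0.054
      = 0.054153 + 0.000592 + 0.000753 + 0.001458 = 0.056956

P(D) ≈ 0.0570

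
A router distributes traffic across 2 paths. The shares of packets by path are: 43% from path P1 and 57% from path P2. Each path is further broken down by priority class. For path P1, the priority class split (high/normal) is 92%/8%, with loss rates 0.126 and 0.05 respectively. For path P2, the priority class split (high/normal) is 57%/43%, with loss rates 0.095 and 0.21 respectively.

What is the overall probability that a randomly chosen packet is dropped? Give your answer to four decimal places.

P(L|P1) = 0.92·0.126 + 0.08·0.05 = 0.11592 + 0.004 = 0.11992
P(L|P2) = 0.57·0.095 + 0.43·0.21 = 0.05415 + 0.0903 = 0.14445
Then overall,
P(L) = 0.43·0.11992 + 0.57·0.14445
      = 0.0515656 + 0.0823365 = 0.1339021

0.1339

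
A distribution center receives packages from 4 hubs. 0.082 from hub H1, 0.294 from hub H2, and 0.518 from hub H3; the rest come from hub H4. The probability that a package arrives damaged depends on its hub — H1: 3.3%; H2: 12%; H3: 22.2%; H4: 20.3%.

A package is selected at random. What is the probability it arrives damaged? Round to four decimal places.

0.1745

P(H4) = 1 − (0.082 + 0.294 + 0.518) = 0.106.
P(D) = P(D|H1)·P(H1) + P(D|H2)·P(H2) + P(D|H3)·P(H3) + P(D|H4)·P(H4)
      = 0.033·0.082 + 0.12·0.294 + 0.222·0.518 + 0.203·0.106
      = 0.002706 + 0.03528 + 0.114996 + 0.021518 = 0.1745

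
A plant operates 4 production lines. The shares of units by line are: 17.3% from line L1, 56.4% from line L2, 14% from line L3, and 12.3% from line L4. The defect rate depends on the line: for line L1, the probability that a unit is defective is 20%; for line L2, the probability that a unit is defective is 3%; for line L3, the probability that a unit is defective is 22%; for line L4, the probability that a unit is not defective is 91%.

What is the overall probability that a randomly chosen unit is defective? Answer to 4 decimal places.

P(D|L4) = 1 − 0.91 = 0.09.
Using total probability over the partition,
P(D) = P(D|L1)·P(L1) + P(D|L2)·P(L2) + P(D|L3)·P(L3) + P(D|L4)·P(L4)
      = 0.2·0.173 + 0.03·0.564 + 0.22·0.14 + 0.09·0.123
      = 0.0346 + 0.01692 + 0.0308 + 0.01107 = 0.09339

0.0934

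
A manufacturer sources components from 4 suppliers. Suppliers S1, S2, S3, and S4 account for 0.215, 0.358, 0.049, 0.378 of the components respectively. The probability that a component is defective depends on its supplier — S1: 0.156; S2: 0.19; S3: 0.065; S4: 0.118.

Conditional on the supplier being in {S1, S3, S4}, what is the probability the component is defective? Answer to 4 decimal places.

0.1267

Let S = {S1, S3, S4}.
P(S) = 0.215 + 0.049 + 0.378 = 0.642.
P(D ∩ S) = 0.156·0.215 + 0.065·0.049 + 0.118·0.378 = 0.03354 + 0.003185 + 0.044604 = 0.081329.
P(D | S) = 0.081329 / 0.642 = 0.126681…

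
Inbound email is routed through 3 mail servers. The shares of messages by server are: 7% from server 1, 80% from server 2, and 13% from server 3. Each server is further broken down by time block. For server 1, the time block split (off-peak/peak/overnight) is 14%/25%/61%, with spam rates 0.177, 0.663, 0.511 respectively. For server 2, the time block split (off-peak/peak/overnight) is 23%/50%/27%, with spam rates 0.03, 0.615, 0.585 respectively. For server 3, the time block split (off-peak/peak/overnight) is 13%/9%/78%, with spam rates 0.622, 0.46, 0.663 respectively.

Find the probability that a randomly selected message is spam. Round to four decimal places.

P(S|1) = 0.14·0.177 + 0.25·0.663 + 0.61·0.511 = 0.02478 + 0.16575 + 0.31171 = 0.50224
P(S|2) = 0.23·0.03 + 0.5·0.615 + 0.27·0.585 = 0.0069 + 0.3075 + 0.15795 = 0.47235
P(S|3) = 0.13·0.622 + 0.09·0.46 + 0.78·0.663 = 0.08086 + 0.0414 + 0.51714 = 0.6394
By total probability over the outer partition,
P(S) = 0.07·0.50224 + 0.8·0.47235 + 0.13·0.6394
      = 0.0351568 + 0.37788 + 0.083122 = 0.4961588

0.4962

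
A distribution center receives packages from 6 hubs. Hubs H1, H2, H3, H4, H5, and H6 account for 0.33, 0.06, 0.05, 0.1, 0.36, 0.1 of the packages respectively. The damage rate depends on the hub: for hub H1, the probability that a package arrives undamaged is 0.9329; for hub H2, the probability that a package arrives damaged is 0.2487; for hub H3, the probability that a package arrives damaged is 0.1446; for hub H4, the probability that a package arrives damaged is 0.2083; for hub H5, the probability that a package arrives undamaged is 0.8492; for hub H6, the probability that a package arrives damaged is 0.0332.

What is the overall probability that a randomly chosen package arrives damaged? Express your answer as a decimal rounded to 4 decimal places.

0.1227

P(D|H1) = 1 − 0.9329 = 0.0671.
P(D|H5) = 1 − 0.8492 = 0.1508.
P(D) = P(D|H1)·P(H1) + P(D|H2)·P(H2) + P(D|H3)·P(H3) + P(D|H4)·P(H4) + P(D|H5)·P(H5) + P(D|H6)·P(H6)
      = 0.0671·0.33 + 0.2487·0.06 + 0.1446·0.05 + 0.2083·0.1 + 0.1508·0.36 + 0.0332·0.1
      = 0.022143 + 0.014922 + 0.00723 + 0.02083 + 0.054288 + 0.00332 = 0.122733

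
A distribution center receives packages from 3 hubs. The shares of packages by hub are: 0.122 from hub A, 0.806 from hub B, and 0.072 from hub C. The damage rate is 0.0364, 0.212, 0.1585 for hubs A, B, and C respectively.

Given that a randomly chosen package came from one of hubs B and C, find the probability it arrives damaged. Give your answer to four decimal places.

0.2076

Let S = {B, C}.
P(S) = 0.806 + 0.072 = 0.878.
P(D ∩ S) = 0.212·0.806 + 0.1585·0.072 = 0.170872 + 0.011412 = 0.182284.
P(D | S) = 0.182284 / 0.878 = 0.207613…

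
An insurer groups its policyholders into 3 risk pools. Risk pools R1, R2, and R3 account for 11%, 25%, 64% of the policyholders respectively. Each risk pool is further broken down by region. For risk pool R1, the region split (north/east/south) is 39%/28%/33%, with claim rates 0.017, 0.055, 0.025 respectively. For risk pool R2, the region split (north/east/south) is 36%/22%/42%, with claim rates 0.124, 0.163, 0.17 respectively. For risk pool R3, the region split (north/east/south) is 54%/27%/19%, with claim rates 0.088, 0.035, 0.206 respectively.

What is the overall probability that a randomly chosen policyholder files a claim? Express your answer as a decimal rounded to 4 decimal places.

P(C) ≈ 0.1028

P(C|R1) = 0.39·0.017 + 0.28·0.055 + 0.33·0.025 = 0.00663 + 0.0154 + 0.00825 = 0.03028
P(C|R2) = 0.36·0.124 + 0.22·0.163 + 0.42·0.17 = 0.04464 + 0.03586 + 0.0714 = 0.1519
P(C|R3) = 0.54·0.088 + 0.27·0.035 + 0.19·0.206 = 0.04752 + 0.00945 + 0.03914 = 0.09611
By total probability over the outer partition,
P(C) = 0.11·0.03028 + 0.25·0.1519 + 0.64·0.09611
      = 0.0033308 + 0.037975 + 0.0615104 = 0.1028162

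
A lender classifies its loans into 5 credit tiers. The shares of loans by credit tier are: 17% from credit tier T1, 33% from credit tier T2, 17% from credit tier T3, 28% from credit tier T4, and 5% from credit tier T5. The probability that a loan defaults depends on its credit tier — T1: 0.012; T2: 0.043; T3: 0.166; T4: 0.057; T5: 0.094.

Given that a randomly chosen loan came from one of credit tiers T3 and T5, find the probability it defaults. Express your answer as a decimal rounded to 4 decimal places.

Let S = {T3, T5}.
P(S) = 0.17 + 0.05 = 0.22.
P(D ∩ S) = 0.166·0.17 + 0.094·0.05 = 0.02822 + 0.0047 = 0.03292.
P(D | S) = 0.03292 / 0.22 = 0.149636…

0.1496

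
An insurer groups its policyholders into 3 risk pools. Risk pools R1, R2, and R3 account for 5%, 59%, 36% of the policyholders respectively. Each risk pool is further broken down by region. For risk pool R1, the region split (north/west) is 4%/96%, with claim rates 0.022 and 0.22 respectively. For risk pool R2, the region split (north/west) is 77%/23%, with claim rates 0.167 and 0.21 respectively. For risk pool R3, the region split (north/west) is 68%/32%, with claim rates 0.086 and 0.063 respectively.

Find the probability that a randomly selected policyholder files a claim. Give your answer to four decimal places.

0.1433

P(C|R1) = 0.04·0.022 + 0.96·0.22 = 0.00088 + 0.2112 = 0.21208
P(C|R2) = 0.77·0.167 + 0.23·0.21 = 0.12859 + 0.0483 = 0.17689
P(C|R3) = 0.68·0.086 + 0.32·0.063 = 0.05848 + 0.02016 = 0.07864
Then overall,
P(C) = 0.05·0.21208 + 0.59·0.17689 + 0.36·0.07864
      = 0.010604 + 0.1043651 + 0.0283104 = 0.1432795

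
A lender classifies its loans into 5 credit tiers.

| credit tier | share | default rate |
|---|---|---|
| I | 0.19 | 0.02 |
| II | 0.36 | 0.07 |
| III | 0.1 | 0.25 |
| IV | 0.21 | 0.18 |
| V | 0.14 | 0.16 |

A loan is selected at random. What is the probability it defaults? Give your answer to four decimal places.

P(D) = P(D|I)·P(I) + P(D|II)·P(II) + P(D|III)·P(III) + P(D|IV)·P(IV) + P(D|V)·P(V)
      = 0.02·0.19 + 0.07·0.36 + 0.25·0.1 + 0.18·0.21 + 0.16·0.14
      = 0.0038 + 0.0252 + 0.025 + 0.0378 + 0.0224 = 0.1142

0.1142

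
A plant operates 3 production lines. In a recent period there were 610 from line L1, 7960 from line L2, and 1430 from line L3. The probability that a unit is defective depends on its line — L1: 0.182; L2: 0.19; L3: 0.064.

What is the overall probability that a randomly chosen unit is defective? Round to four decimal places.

Total: 610 + 7960 + 1430 = 10000.
P(L1) = 610/10000 = 0.061. P(L2) = 7960/10000 = 0.796. P(L3) = 1430/10000 = 0.143.
By the law of total probability,
P(D) = P(D|L1)·P(L1) + P(D|L2)·P(L2) + P(D|L3)·P(L3)
      = 0.182·0.061 + 0.19·0.796 + 0.064·0.143
      = 0.011102 + 0.15124 + 0.009152 = 0.171494

0.1715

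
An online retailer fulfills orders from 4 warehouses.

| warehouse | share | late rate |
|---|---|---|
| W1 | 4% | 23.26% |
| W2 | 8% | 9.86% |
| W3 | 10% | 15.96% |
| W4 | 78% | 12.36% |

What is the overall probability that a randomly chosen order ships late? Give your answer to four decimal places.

P(L) = P(L|W1)·P(W1) + P(L|W2)·P(W2) + P(L|W3)·P(W3) + P(L|W4)·P(W4)
      = 0.2326·0.04 + 0.0986·0.08 + 0.1596·0.1 + 0.1236·0.78
      = 0.009304 + 0.007888 + 0.01596 + 0.096408 = 0.12956

0.1296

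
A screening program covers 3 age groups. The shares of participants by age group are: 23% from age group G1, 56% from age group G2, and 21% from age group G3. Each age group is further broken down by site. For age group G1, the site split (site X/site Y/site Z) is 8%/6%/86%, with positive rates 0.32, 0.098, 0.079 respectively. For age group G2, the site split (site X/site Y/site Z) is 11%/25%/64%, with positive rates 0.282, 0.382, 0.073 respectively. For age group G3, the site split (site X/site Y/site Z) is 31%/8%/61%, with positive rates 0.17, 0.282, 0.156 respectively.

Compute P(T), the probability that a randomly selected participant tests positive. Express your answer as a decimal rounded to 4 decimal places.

P(T|G1) = 0.08·0.32 + 0.06·0.098 + 0.86·0.079 = 0.0256 + 0.00588 + 0.06794 = 0.09942
P(T|G2) = 0.11·0.282 + 0.25·0.382 + 0.64·0.073 = 0.03102 + 0.0955 + 0.04672 = 0.17324
P(T|G3) = 0.31·0.17 + 0.08·0.282 + 0.61·0.156 = 0.0527 + 0.02256 + 0.09516 = 0.17042
By total probability over the outer partition,
P(T) = 0.23·0.09942 + 0.56·0.17324 + 0.21·0.17042
      = 0.0228666 + 0.0970144 + 0.0357882 = 0.1556692

0.1557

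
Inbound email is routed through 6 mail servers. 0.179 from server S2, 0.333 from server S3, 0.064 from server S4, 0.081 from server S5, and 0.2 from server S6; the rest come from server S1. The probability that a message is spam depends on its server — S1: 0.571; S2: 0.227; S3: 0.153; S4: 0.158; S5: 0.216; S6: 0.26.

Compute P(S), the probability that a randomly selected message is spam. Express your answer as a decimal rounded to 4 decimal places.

P(S) ≈ 0.2528

P(S1) = 1 − (0.179 + 0.333 + 0.064 + 0.081 + 0.2) = 0.143.
By the law of total probability,
P(S) = P(S|S1)·P(S1) + P(S|S2)·P(S2) + P(S|S3)·P(S3) + P(S|S4)·P(S4) + P(S|S5)·P(S5) + P(S|S6)·P(S6)
      = 0.571·0.143 + 0.227·0.179 + 0.153·0.333 + 0.158·0.064 + 0.216·0.081 + 0.26·0.2
      = 0.081653 + 0.040633 + 0.050949 + 0.010112 + 0.017496 + 0.052 = 0.252843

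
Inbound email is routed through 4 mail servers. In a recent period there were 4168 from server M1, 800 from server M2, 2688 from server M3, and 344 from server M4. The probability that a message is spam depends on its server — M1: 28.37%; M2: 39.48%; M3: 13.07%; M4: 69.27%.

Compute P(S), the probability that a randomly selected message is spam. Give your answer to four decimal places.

Total: 4168 + 800 + 2688 + 344 = 8000.
P(M1) = 4168/8000 = 0.521. P(M2) = 800/8000 = 0.1. P(M3) = 2688/8000 = 0.336. P(M4) = 344/8000 = 0.043.
P(S) = P(S|M1)·P(M1) + P(S|M2)·P(M2) + P(S|M3)·P(M3) + P(S|M4)·P(M4)
      = 0.2837·0.521 + 0.3948·0.1 + 0.1307·0.336 + 0.6927·0.043
      = 0.1478077 + 0.03948 + 0.0439152 + 0.0297861 = 0.260989

P(S) ≈ 0.2610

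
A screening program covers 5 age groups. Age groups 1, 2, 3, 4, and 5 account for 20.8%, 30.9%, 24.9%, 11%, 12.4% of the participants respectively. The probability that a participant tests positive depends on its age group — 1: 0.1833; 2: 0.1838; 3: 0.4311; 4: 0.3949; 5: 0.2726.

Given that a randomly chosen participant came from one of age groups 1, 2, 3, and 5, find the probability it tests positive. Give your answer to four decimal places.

0.2652

Let S = {1, 2, 3, 5}.
P(S) = 0.208 + 0.309 + 0.249 + 0.124 = 0.89.
P(T ∩ S) = 0.1833·0.208 + 0.1838·0.309 + 0.4311·0.249 + 0.2726·0.124 = 0.0381264 + 0.0567942 + 0.1073439 + 0.0338024 = 0.2360669.
P(T | S) = 0.2360669 / 0.89 = 0.265244…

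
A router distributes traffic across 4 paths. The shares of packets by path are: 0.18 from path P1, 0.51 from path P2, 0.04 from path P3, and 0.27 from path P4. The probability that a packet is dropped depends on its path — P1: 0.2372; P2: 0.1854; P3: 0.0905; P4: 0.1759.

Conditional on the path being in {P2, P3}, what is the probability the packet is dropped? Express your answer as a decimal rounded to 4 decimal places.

P(L|S) ≈ 0.1785

Let S = {P2, P3}.
P(S) = 0.51 + 0.04 = 0.55.
P(L ∩ S) = 0.1854·0.51 + 0.0905·0.04 = 0.094554 + 0.00362 = 0.098174.
P(L | S) = 0.098174 / 0.55 = 0.178498…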